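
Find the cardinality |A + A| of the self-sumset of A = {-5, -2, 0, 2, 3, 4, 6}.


A + A = {a + a' : a, a' ∈ A}; |A| = 7.
General bounds: 2|A| - 1 ≤ |A + A| ≤ |A|(|A|+1)/2, i.e. 13 ≤ |A + A| ≤ 28.
Lower bound 2|A|-1 is attained iff A is an arithmetic progression.
Enumerate sums a + a' for a ≤ a' (symmetric, so this suffices):
a = -5: -5+-5=-10, -5+-2=-7, -5+0=-5, -5+2=-3, -5+3=-2, -5+4=-1, -5+6=1
a = -2: -2+-2=-4, -2+0=-2, -2+2=0, -2+3=1, -2+4=2, -2+6=4
a = 0: 0+0=0, 0+2=2, 0+3=3, 0+4=4, 0+6=6
a = 2: 2+2=4, 2+3=5, 2+4=6, 2+6=8
a = 3: 3+3=6, 3+4=7, 3+6=9
a = 4: 4+4=8, 4+6=10
a = 6: 6+6=12
Distinct sums: {-10, -7, -5, -4, -3, -2, -1, 0, 1, 2, 3, 4, 5, 6, 7, 8, 9, 10, 12}
|A + A| = 19

|A + A| = 19


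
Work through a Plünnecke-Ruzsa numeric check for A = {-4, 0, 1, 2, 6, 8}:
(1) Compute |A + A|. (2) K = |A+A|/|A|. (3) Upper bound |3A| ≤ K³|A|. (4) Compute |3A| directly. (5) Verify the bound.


|A| = 6.
Step 1: Compute A + A by enumerating all 36 pairs.
A + A = {-8, -4, -3, -2, 0, 1, 2, 3, 4, 6, 7, 8, 9, 10, 12, 14, 16}, so |A + A| = 17.
Step 2: Doubling constant K = |A + A|/|A| = 17/6 = 17/6 ≈ 2.8333.
Step 3: Plünnecke-Ruzsa gives |3A| ≤ K³·|A| = (2.8333)³ · 6 ≈ 136.4722.
Step 4: Compute 3A = A + A + A directly by enumerating all triples (a,b,c) ∈ A³; |3A| = 30.
Step 5: Check 30 ≤ 136.4722? Yes ✓.

K = 17/6, Plünnecke-Ruzsa bound K³|A| ≈ 136.4722, |3A| = 30, inequality holds.


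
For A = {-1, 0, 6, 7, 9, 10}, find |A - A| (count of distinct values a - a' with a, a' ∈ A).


A - A = {a - a' : a, a' ∈ A}; |A| = 6.
Bounds: 2|A|-1 ≤ |A - A| ≤ |A|² - |A| + 1, i.e. 11 ≤ |A - A| ≤ 31.
Note: 0 ∈ A - A always (from a - a). The set is symmetric: if d ∈ A - A then -d ∈ A - A.
Enumerate nonzero differences d = a - a' with a > a' (then include -d):
Positive differences: {1, 2, 3, 4, 6, 7, 8, 9, 10, 11}
Full difference set: {0} ∪ (positive diffs) ∪ (negative diffs).
|A - A| = 1 + 2·10 = 21 (matches direct enumeration: 21).

|A - A| = 21


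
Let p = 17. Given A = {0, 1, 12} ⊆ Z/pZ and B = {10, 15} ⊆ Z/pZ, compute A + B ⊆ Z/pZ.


Work in Z/17Z: reduce every sum a + b modulo 17.
Enumerate all 6 pairs:
a = 0: 0+10=10, 0+15=15
a = 1: 1+10=11, 1+15=16
a = 12: 12+10=5, 12+15=10
Distinct residues collected: {5, 10, 11, 15, 16}
|A + B| = 5 (out of 17 total residues).

A + B = {5, 10, 11, 15, 16}


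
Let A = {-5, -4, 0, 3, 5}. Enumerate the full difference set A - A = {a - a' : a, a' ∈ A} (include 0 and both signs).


A - A = {a - a' : a, a' ∈ A}.
Compute a - a' for each ordered pair (a, a'):
a = -5: -5--5=0, -5--4=-1, -5-0=-5, -5-3=-8, -5-5=-10
a = -4: -4--5=1, -4--4=0, -4-0=-4, -4-3=-7, -4-5=-9
a = 0: 0--5=5, 0--4=4, 0-0=0, 0-3=-3, 0-5=-5
a = 3: 3--5=8, 3--4=7, 3-0=3, 3-3=0, 3-5=-2
a = 5: 5--5=10, 5--4=9, 5-0=5, 5-3=2, 5-5=0
Collecting distinct values (and noting 0 appears from a-a):
A - A = {-10, -9, -8, -7, -5, -4, -3, -2, -1, 0, 1, 2, 3, 4, 5, 7, 8, 9, 10}
|A - A| = 19

A - A = {-10, -9, -8, -7, -5, -4, -3, -2, -1, 0, 1, 2, 3, 4, 5, 7, 8, 9, 10}


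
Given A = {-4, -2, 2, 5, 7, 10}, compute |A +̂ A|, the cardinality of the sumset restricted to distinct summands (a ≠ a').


Restricted sumset: A +̂ A = {a + a' : a ∈ A, a' ∈ A, a ≠ a'}.
Equivalently, take A + A and drop any sum 2a that is achievable ONLY as a + a for a ∈ A (i.e. sums representable only with equal summands).
Enumerate pairs (a, a') with a < a' (symmetric, so each unordered pair gives one sum; this covers all a ≠ a'):
  -4 + -2 = -6
  -4 + 2 = -2
  -4 + 5 = 1
  -4 + 7 = 3
  -4 + 10 = 6
  -2 + 2 = 0
  -2 + 5 = 3
  -2 + 7 = 5
  -2 + 10 = 8
  2 + 5 = 7
  2 + 7 = 9
  2 + 10 = 12
  5 + 7 = 12
  5 + 10 = 15
  7 + 10 = 17
Collected distinct sums: {-6, -2, 0, 1, 3, 5, 6, 7, 8, 9, 12, 15, 17}
|A +̂ A| = 13
(Reference bound: |A +̂ A| ≥ 2|A| - 3 for |A| ≥ 2, with |A| = 6 giving ≥ 9.)

|A +̂ A| = 13


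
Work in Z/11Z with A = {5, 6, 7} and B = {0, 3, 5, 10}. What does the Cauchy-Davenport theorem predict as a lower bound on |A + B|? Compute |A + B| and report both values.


Cauchy-Davenport: |A + B| ≥ min(p, |A| + |B| - 1) for A, B nonempty in Z/pZ.
|A| = 3, |B| = 4, p = 11.
CD lower bound = min(11, 3 + 4 - 1) = min(11, 6) = 6.
Compute A + B mod 11 directly:
a = 5: 5+0=5, 5+3=8, 5+5=10, 5+10=4
a = 6: 6+0=6, 6+3=9, 6+5=0, 6+10=5
a = 7: 7+0=7, 7+3=10, 7+5=1, 7+10=6
A + B = {0, 1, 4, 5, 6, 7, 8, 9, 10}, so |A + B| = 9.
Verify: 9 ≥ 6? Yes ✓.

CD lower bound = 6, actual |A + B| = 9.


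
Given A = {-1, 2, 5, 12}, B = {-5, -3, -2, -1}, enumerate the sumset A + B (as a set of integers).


A + B = {a + b : a ∈ A, b ∈ B}.
Enumerate all |A|·|B| = 4·4 = 16 pairs (a, b) and collect distinct sums.
a = -1: -1+-5=-6, -1+-3=-4, -1+-2=-3, -1+-1=-2
a = 2: 2+-5=-3, 2+-3=-1, 2+-2=0, 2+-1=1
a = 5: 5+-5=0, 5+-3=2, 5+-2=3, 5+-1=4
a = 12: 12+-5=7, 12+-3=9, 12+-2=10, 12+-1=11
Collecting distinct sums: A + B = {-6, -4, -3, -2, -1, 0, 1, 2, 3, 4, 7, 9, 10, 11}
|A + B| = 14

A + B = {-6, -4, -3, -2, -1, 0, 1, 2, 3, 4, 7, 9, 10, 11}


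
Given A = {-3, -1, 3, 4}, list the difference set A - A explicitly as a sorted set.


A - A = {a - a' : a, a' ∈ A}.
Compute a - a' for each ordered pair (a, a'):
a = -3: -3--3=0, -3--1=-2, -3-3=-6, -3-4=-7
a = -1: -1--3=2, -1--1=0, -1-3=-4, -1-4=-5
a = 3: 3--3=6, 3--1=4, 3-3=0, 3-4=-1
a = 4: 4--3=7, 4--1=5, 4-3=1, 4-4=0
Collecting distinct values (and noting 0 appears from a-a):
A - A = {-7, -6, -5, -4, -2, -1, 0, 1, 2, 4, 5, 6, 7}
|A - A| = 13

A - A = {-7, -6, -5, -4, -2, -1, 0, 1, 2, 4, 5, 6, 7}


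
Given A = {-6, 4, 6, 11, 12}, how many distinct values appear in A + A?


A + A = {a + a' : a, a' ∈ A}; |A| = 5.
General bounds: 2|A| - 1 ≤ |A + A| ≤ |A|(|A|+1)/2, i.e. 9 ≤ |A + A| ≤ 15.
Lower bound 2|A|-1 is attained iff A is an arithmetic progression.
Enumerate sums a + a' for a ≤ a' (symmetric, so this suffices):
a = -6: -6+-6=-12, -6+4=-2, -6+6=0, -6+11=5, -6+12=6
a = 4: 4+4=8, 4+6=10, 4+11=15, 4+12=16
a = 6: 6+6=12, 6+11=17, 6+12=18
a = 11: 11+11=22, 11+12=23
a = 12: 12+12=24
Distinct sums: {-12, -2, 0, 5, 6, 8, 10, 12, 15, 16, 17, 18, 22, 23, 24}
|A + A| = 15

|A + A| = 15


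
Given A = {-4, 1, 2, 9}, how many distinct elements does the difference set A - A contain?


A - A = {a - a' : a, a' ∈ A}; |A| = 4.
Bounds: 2|A|-1 ≤ |A - A| ≤ |A|² - |A| + 1, i.e. 7 ≤ |A - A| ≤ 13.
Note: 0 ∈ A - A always (from a - a). The set is symmetric: if d ∈ A - A then -d ∈ A - A.
Enumerate nonzero differences d = a - a' with a > a' (then include -d):
Positive differences: {1, 5, 6, 7, 8, 13}
Full difference set: {0} ∪ (positive diffs) ∪ (negative diffs).
|A - A| = 1 + 2·6 = 13 (matches direct enumeration: 13).

|A - A| = 13


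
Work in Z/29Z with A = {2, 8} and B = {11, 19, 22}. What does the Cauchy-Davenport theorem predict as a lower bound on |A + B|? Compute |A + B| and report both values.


Cauchy-Davenport: |A + B| ≥ min(p, |A| + |B| - 1) for A, B nonempty in Z/pZ.
|A| = 2, |B| = 3, p = 29.
CD lower bound = min(29, 2 + 3 - 1) = min(29, 4) = 4.
Compute A + B mod 29 directly:
a = 2: 2+11=13, 2+19=21, 2+22=24
a = 8: 8+11=19, 8+19=27, 8+22=1
A + B = {1, 13, 19, 21, 24, 27}, so |A + B| = 6.
Verify: 6 ≥ 4? Yes ✓.

CD lower bound = 4, actual |A + B| = 6.


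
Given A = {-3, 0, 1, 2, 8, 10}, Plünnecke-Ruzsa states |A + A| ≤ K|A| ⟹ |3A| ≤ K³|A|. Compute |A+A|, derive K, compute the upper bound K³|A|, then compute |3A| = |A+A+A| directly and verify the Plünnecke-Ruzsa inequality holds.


|A| = 6.
Step 1: Compute A + A by enumerating all 36 pairs.
A + A = {-6, -3, -2, -1, 0, 1, 2, 3, 4, 5, 7, 8, 9, 10, 11, 12, 16, 18, 20}, so |A + A| = 19.
Step 2: Doubling constant K = |A + A|/|A| = 19/6 = 19/6 ≈ 3.1667.
Step 3: Plünnecke-Ruzsa gives |3A| ≤ K³·|A| = (3.1667)³ · 6 ≈ 190.5278.
Step 4: Compute 3A = A + A + A directly by enumerating all triples (a,b,c) ∈ A³; |3A| = 34.
Step 5: Check 34 ≤ 190.5278? Yes ✓.

K = 19/6, Plünnecke-Ruzsa bound K³|A| ≈ 190.5278, |3A| = 34, inequality holds.


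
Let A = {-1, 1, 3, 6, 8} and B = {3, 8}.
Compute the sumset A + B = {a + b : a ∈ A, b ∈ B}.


A + B = {a + b : a ∈ A, b ∈ B}.
Enumerate all |A|·|B| = 5·2 = 10 pairs (a, b) and collect distinct sums.
a = -1: -1+3=2, -1+8=7
a = 1: 1+3=4, 1+8=9
a = 3: 3+3=6, 3+8=11
a = 6: 6+3=9, 6+8=14
a = 8: 8+3=11, 8+8=16
Collecting distinct sums: A + B = {2, 4, 6, 7, 9, 11, 14, 16}
|A + B| = 8

A + B = {2, 4, 6, 7, 9, 11, 14, 16}


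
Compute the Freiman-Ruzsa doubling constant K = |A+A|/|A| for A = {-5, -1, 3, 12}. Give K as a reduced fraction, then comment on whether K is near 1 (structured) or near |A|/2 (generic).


|A| = 4.
Compute A + A by enumerating all 16 pairs.
A + A = {-10, -6, -2, 2, 6, 7, 11, 15, 24}, so |A + A| = 9.
K = |A + A| / |A| = 9/4 (already in lowest terms) ≈ 2.2500.
Reference: AP of size 4 gives K = 7/4 ≈ 1.7500; a fully generic set of size 4 gives K ≈ 2.5000.

|A| = 4, |A + A| = 9, K = 9/4.


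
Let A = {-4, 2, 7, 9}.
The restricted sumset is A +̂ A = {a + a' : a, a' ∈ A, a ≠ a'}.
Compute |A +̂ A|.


Restricted sumset: A +̂ A = {a + a' : a ∈ A, a' ∈ A, a ≠ a'}.
Equivalently, take A + A and drop any sum 2a that is achievable ONLY as a + a for a ∈ A (i.e. sums representable only with equal summands).
Enumerate pairs (a, a') with a < a' (symmetric, so each unordered pair gives one sum; this covers all a ≠ a'):
  -4 + 2 = -2
  -4 + 7 = 3
  -4 + 9 = 5
  2 + 7 = 9
  2 + 9 = 11
  7 + 9 = 16
Collected distinct sums: {-2, 3, 5, 9, 11, 16}
|A +̂ A| = 6
(Reference bound: |A +̂ A| ≥ 2|A| - 3 for |A| ≥ 2, with |A| = 4 giving ≥ 5.)

|A +̂ A| = 6


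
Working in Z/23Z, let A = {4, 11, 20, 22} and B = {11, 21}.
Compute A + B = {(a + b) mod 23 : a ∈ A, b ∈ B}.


Work in Z/23Z: reduce every sum a + b modulo 23.
Enumerate all 8 pairs:
a = 4: 4+11=15, 4+21=2
a = 11: 11+11=22, 11+21=9
a = 20: 20+11=8, 20+21=18
a = 22: 22+11=10, 22+21=20
Distinct residues collected: {2, 8, 9, 10, 15, 18, 20, 22}
|A + B| = 8 (out of 23 total residues).

A + B = {2, 8, 9, 10, 15, 18, 20, 22}


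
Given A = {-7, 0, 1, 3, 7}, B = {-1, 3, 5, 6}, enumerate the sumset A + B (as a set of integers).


A + B = {a + b : a ∈ A, b ∈ B}.
Enumerate all |A|·|B| = 5·4 = 20 pairs (a, b) and collect distinct sums.
a = -7: -7+-1=-8, -7+3=-4, -7+5=-2, -7+6=-1
a = 0: 0+-1=-1, 0+3=3, 0+5=5, 0+6=6
a = 1: 1+-1=0, 1+3=4, 1+5=6, 1+6=7
a = 3: 3+-1=2, 3+3=6, 3+5=8, 3+6=9
a = 7: 7+-1=6, 7+3=10, 7+5=12, 7+6=13
Collecting distinct sums: A + B = {-8, -4, -2, -1, 0, 2, 3, 4, 5, 6, 7, 8, 9, 10, 12, 13}
|A + B| = 16

A + B = {-8, -4, -2, -1, 0, 2, 3, 4, 5, 6, 7, 8, 9, 10, 12, 13}


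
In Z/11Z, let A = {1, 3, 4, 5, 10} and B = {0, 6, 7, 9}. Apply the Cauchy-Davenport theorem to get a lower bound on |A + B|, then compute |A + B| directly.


Cauchy-Davenport: |A + B| ≥ min(p, |A| + |B| - 1) for A, B nonempty in Z/pZ.
|A| = 5, |B| = 4, p = 11.
CD lower bound = min(11, 5 + 4 - 1) = min(11, 8) = 8.
Compute A + B mod 11 directly:
a = 1: 1+0=1, 1+6=7, 1+7=8, 1+9=10
a = 3: 3+0=3, 3+6=9, 3+7=10, 3+9=1
a = 4: 4+0=4, 4+6=10, 4+7=0, 4+9=2
a = 5: 5+0=5, 5+6=0, 5+7=1, 5+9=3
a = 10: 10+0=10, 10+6=5, 10+7=6, 10+9=8
A + B = {0, 1, 2, 3, 4, 5, 6, 7, 8, 9, 10}, so |A + B| = 11.
Verify: 11 ≥ 8? Yes ✓.

CD lower bound = 8, actual |A + B| = 11.


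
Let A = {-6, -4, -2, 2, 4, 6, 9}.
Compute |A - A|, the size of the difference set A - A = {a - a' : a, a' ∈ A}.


A - A = {a - a' : a, a' ∈ A}; |A| = 7.
Bounds: 2|A|-1 ≤ |A - A| ≤ |A|² - |A| + 1, i.e. 13 ≤ |A - A| ≤ 43.
Note: 0 ∈ A - A always (from a - a). The set is symmetric: if d ∈ A - A then -d ∈ A - A.
Enumerate nonzero differences d = a - a' with a > a' (then include -d):
Positive differences: {2, 3, 4, 5, 6, 7, 8, 10, 11, 12, 13, 15}
Full difference set: {0} ∪ (positive diffs) ∪ (negative diffs).
|A - A| = 1 + 2·12 = 25 (matches direct enumeration: 25).

|A - A| = 25


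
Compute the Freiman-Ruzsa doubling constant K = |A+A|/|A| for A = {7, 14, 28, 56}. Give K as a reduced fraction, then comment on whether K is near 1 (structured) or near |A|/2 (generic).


|A| = 4.
Compute A + A by enumerating all 16 pairs.
A + A = {14, 21, 28, 35, 42, 56, 63, 70, 84, 112}, so |A + A| = 10.
K = |A + A| / |A| = 10/4 = 5/2 ≈ 2.5000.
Reference: AP of size 4 gives K = 7/4 ≈ 1.7500; a fully generic set of size 4 gives K ≈ 2.5000.

|A| = 4, |A + A| = 10, K = 10/4 = 5/2.


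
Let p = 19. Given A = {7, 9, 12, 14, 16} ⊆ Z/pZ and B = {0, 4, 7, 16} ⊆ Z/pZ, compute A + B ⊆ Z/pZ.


Work in Z/19Z: reduce every sum a + b modulo 19.
Enumerate all 20 pairs:
a = 7: 7+0=7, 7+4=11, 7+7=14, 7+16=4
a = 9: 9+0=9, 9+4=13, 9+7=16, 9+16=6
a = 12: 12+0=12, 12+4=16, 12+7=0, 12+16=9
a = 14: 14+0=14, 14+4=18, 14+7=2, 14+16=11
a = 16: 16+0=16, 16+4=1, 16+7=4, 16+16=13
Distinct residues collected: {0, 1, 2, 4, 6, 7, 9, 11, 12, 13, 14, 16, 18}
|A + B| = 13 (out of 19 total residues).

A + B = {0, 1, 2, 4, 6, 7, 9, 11, 12, 13, 14, 16, 18}


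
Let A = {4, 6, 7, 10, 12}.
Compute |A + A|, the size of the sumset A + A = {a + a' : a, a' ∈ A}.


A + A = {a + a' : a, a' ∈ A}; |A| = 5.
General bounds: 2|A| - 1 ≤ |A + A| ≤ |A|(|A|+1)/2, i.e. 9 ≤ |A + A| ≤ 15.
Lower bound 2|A|-1 is attained iff A is an arithmetic progression.
Enumerate sums a + a' for a ≤ a' (symmetric, so this suffices):
a = 4: 4+4=8, 4+6=10, 4+7=11, 4+10=14, 4+12=16
a = 6: 6+6=12, 6+7=13, 6+10=16, 6+12=18
a = 7: 7+7=14, 7+10=17, 7+12=19
a = 10: 10+10=20, 10+12=22
a = 12: 12+12=24
Distinct sums: {8, 10, 11, 12, 13, 14, 16, 17, 18, 19, 20, 22, 24}
|A + A| = 13

|A + A| = 13


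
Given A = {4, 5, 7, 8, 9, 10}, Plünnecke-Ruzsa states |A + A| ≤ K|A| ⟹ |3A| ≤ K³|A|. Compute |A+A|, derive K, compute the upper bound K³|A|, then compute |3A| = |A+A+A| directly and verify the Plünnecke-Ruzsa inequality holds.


|A| = 6.
Step 1: Compute A + A by enumerating all 36 pairs.
A + A = {8, 9, 10, 11, 12, 13, 14, 15, 16, 17, 18, 19, 20}, so |A + A| = 13.
Step 2: Doubling constant K = |A + A|/|A| = 13/6 = 13/6 ≈ 2.1667.
Step 3: Plünnecke-Ruzsa gives |3A| ≤ K³·|A| = (2.1667)³ · 6 ≈ 61.0278.
Step 4: Compute 3A = A + A + A directly by enumerating all triples (a,b,c) ∈ A³; |3A| = 19.
Step 5: Check 19 ≤ 61.0278? Yes ✓.

K = 13/6, Plünnecke-Ruzsa bound K³|A| ≈ 61.0278, |3A| = 19, inequality holds.


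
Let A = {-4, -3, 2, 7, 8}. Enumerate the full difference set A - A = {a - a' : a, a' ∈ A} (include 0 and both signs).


A - A = {a - a' : a, a' ∈ A}.
Compute a - a' for each ordered pair (a, a'):
a = -4: -4--4=0, -4--3=-1, -4-2=-6, -4-7=-11, -4-8=-12
a = -3: -3--4=1, -3--3=0, -3-2=-5, -3-7=-10, -3-8=-11
a = 2: 2--4=6, 2--3=5, 2-2=0, 2-7=-5, 2-8=-6
a = 7: 7--4=11, 7--3=10, 7-2=5, 7-7=0, 7-8=-1
a = 8: 8--4=12, 8--3=11, 8-2=6, 8-7=1, 8-8=0
Collecting distinct values (and noting 0 appears from a-a):
A - A = {-12, -11, -10, -6, -5, -1, 0, 1, 5, 6, 10, 11, 12}
|A - A| = 13

A - A = {-12, -11, -10, -6, -5, -1, 0, 1, 5, 6, 10, 11, 12}


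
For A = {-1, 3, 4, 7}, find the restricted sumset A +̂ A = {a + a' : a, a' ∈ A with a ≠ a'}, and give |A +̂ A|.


Restricted sumset: A +̂ A = {a + a' : a ∈ A, a' ∈ A, a ≠ a'}.
Equivalently, take A + A and drop any sum 2a that is achievable ONLY as a + a for a ∈ A (i.e. sums representable only with equal summands).
Enumerate pairs (a, a') with a < a' (symmetric, so each unordered pair gives one sum; this covers all a ≠ a'):
  -1 + 3 = 2
  -1 + 4 = 3
  -1 + 7 = 6
  3 + 4 = 7
  3 + 7 = 10
  4 + 7 = 11
Collected distinct sums: {2, 3, 6, 7, 10, 11}
|A +̂ A| = 6
(Reference bound: |A +̂ A| ≥ 2|A| - 3 for |A| ≥ 2, with |A| = 4 giving ≥ 5.)

|A +̂ A| = 6


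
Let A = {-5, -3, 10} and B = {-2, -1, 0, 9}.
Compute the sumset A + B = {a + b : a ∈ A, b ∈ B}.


A + B = {a + b : a ∈ A, b ∈ B}.
Enumerate all |A|·|B| = 3·4 = 12 pairs (a, b) and collect distinct sums.
a = -5: -5+-2=-7, -5+-1=-6, -5+0=-5, -5+9=4
a = -3: -3+-2=-5, -3+-1=-4, -3+0=-3, -3+9=6
a = 10: 10+-2=8, 10+-1=9, 10+0=10, 10+9=19
Collecting distinct sums: A + B = {-7, -6, -5, -4, -3, 4, 6, 8, 9, 10, 19}
|A + B| = 11

A + B = {-7, -6, -5, -4, -3, 4, 6, 8, 9, 10, 19}


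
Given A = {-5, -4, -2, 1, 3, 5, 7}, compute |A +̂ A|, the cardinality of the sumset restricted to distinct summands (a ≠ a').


Restricted sumset: A +̂ A = {a + a' : a ∈ A, a' ∈ A, a ≠ a'}.
Equivalently, take A + A and drop any sum 2a that is achievable ONLY as a + a for a ∈ A (i.e. sums representable only with equal summands).
Enumerate pairs (a, a') with a < a' (symmetric, so each unordered pair gives one sum; this covers all a ≠ a'):
  -5 + -4 = -9
  -5 + -2 = -7
  -5 + 1 = -4
  -5 + 3 = -2
  -5 + 5 = 0
  -5 + 7 = 2
  -4 + -2 = -6
  -4 + 1 = -3
  -4 + 3 = -1
  -4 + 5 = 1
  -4 + 7 = 3
  -2 + 1 = -1
  -2 + 3 = 1
  -2 + 5 = 3
  -2 + 7 = 5
  1 + 3 = 4
  1 + 5 = 6
  1 + 7 = 8
  3 + 5 = 8
  3 + 7 = 10
  5 + 7 = 12
Collected distinct sums: {-9, -7, -6, -4, -3, -2, -1, 0, 1, 2, 3, 4, 5, 6, 8, 10, 12}
|A +̂ A| = 17
(Reference bound: |A +̂ A| ≥ 2|A| - 3 for |A| ≥ 2, with |A| = 7 giving ≥ 11.)

|A +̂ A| = 17


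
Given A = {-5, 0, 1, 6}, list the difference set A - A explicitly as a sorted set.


A - A = {a - a' : a, a' ∈ A}.
Compute a - a' for each ordered pair (a, a'):
a = -5: -5--5=0, -5-0=-5, -5-1=-6, -5-6=-11
a = 0: 0--5=5, 0-0=0, 0-1=-1, 0-6=-6
a = 1: 1--5=6, 1-0=1, 1-1=0, 1-6=-5
a = 6: 6--5=11, 6-0=6, 6-1=5, 6-6=0
Collecting distinct values (and noting 0 appears from a-a):
A - A = {-11, -6, -5, -1, 0, 1, 5, 6, 11}
|A - A| = 9

A - A = {-11, -6, -5, -1, 0, 1, 5, 6, 11}


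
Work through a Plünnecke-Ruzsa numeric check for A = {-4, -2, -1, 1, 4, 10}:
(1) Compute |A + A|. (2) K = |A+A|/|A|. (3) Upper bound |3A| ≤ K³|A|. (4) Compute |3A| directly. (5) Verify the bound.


|A| = 6.
Step 1: Compute A + A by enumerating all 36 pairs.
A + A = {-8, -6, -5, -4, -3, -2, -1, 0, 2, 3, 5, 6, 8, 9, 11, 14, 20}, so |A + A| = 17.
Step 2: Doubling constant K = |A + A|/|A| = 17/6 = 17/6 ≈ 2.8333.
Step 3: Plünnecke-Ruzsa gives |3A| ≤ K³·|A| = (2.8333)³ · 6 ≈ 136.4722.
Step 4: Compute 3A = A + A + A directly by enumerating all triples (a,b,c) ∈ A³; |3A| = 31.
Step 5: Check 31 ≤ 136.4722? Yes ✓.

K = 17/6, Plünnecke-Ruzsa bound K³|A| ≈ 136.4722, |3A| = 31, inequality holds.


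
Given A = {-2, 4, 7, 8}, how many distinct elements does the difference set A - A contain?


A - A = {a - a' : a, a' ∈ A}; |A| = 4.
Bounds: 2|A|-1 ≤ |A - A| ≤ |A|² - |A| + 1, i.e. 7 ≤ |A - A| ≤ 13.
Note: 0 ∈ A - A always (from a - a). The set is symmetric: if d ∈ A - A then -d ∈ A - A.
Enumerate nonzero differences d = a - a' with a > a' (then include -d):
Positive differences: {1, 3, 4, 6, 9, 10}
Full difference set: {0} ∪ (positive diffs) ∪ (negative diffs).
|A - A| = 1 + 2·6 = 13 (matches direct enumeration: 13).

|A - A| = 13


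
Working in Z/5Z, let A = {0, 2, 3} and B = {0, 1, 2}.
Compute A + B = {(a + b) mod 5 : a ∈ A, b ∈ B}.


Work in Z/5Z: reduce every sum a + b modulo 5.
Enumerate all 9 pairs:
a = 0: 0+0=0, 0+1=1, 0+2=2
a = 2: 2+0=2, 2+1=3, 2+2=4
a = 3: 3+0=3, 3+1=4, 3+2=0
Distinct residues collected: {0, 1, 2, 3, 4}
|A + B| = 5 (out of 5 total residues).

A + B = {0, 1, 2, 3, 4}


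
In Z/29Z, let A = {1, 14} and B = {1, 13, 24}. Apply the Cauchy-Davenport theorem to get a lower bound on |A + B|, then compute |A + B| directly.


Cauchy-Davenport: |A + B| ≥ min(p, |A| + |B| - 1) for A, B nonempty in Z/pZ.
|A| = 2, |B| = 3, p = 29.
CD lower bound = min(29, 2 + 3 - 1) = min(29, 4) = 4.
Compute A + B mod 29 directly:
a = 1: 1+1=2, 1+13=14, 1+24=25
a = 14: 14+1=15, 14+13=27, 14+24=9
A + B = {2, 9, 14, 15, 25, 27}, so |A + B| = 6.
Verify: 6 ≥ 4? Yes ✓.

CD lower bound = 4, actual |A + B| = 6.


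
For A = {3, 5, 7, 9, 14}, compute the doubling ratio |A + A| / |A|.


|A| = 5.
Compute A + A by enumerating all 25 pairs.
A + A = {6, 8, 10, 12, 14, 16, 17, 18, 19, 21, 23, 28}, so |A + A| = 12.
K = |A + A| / |A| = 12/5 (already in lowest terms) ≈ 2.4000.
Reference: AP of size 5 gives K = 9/5 ≈ 1.8000; a fully generic set of size 5 gives K ≈ 3.0000.

|A| = 5, |A + A| = 12, K = 12/5.


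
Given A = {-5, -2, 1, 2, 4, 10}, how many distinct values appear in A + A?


A + A = {a + a' : a, a' ∈ A}; |A| = 6.
General bounds: 2|A| - 1 ≤ |A + A| ≤ |A|(|A|+1)/2, i.e. 11 ≤ |A + A| ≤ 21.
Lower bound 2|A|-1 is attained iff A is an arithmetic progression.
Enumerate sums a + a' for a ≤ a' (symmetric, so this suffices):
a = -5: -5+-5=-10, -5+-2=-7, -5+1=-4, -5+2=-3, -5+4=-1, -5+10=5
a = -2: -2+-2=-4, -2+1=-1, -2+2=0, -2+4=2, -2+10=8
a = 1: 1+1=2, 1+2=3, 1+4=5, 1+10=11
a = 2: 2+2=4, 2+4=6, 2+10=12
a = 4: 4+4=8, 4+10=14
a = 10: 10+10=20
Distinct sums: {-10, -7, -4, -3, -1, 0, 2, 3, 4, 5, 6, 8, 11, 12, 14, 20}
|A + A| = 16

|A + A| = 16


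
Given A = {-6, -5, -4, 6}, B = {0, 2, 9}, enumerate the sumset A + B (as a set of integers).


A + B = {a + b : a ∈ A, b ∈ B}.
Enumerate all |A|·|B| = 4·3 = 12 pairs (a, b) and collect distinct sums.
a = -6: -6+0=-6, -6+2=-4, -6+9=3
a = -5: -5+0=-5, -5+2=-3, -5+9=4
a = -4: -4+0=-4, -4+2=-2, -4+9=5
a = 6: 6+0=6, 6+2=8, 6+9=15
Collecting distinct sums: A + B = {-6, -5, -4, -3, -2, 3, 4, 5, 6, 8, 15}
|A + B| = 11

A + B = {-6, -5, -4, -3, -2, 3, 4, 5, 6, 8, 15}


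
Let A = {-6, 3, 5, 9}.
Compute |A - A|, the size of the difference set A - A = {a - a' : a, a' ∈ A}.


A - A = {a - a' : a, a' ∈ A}; |A| = 4.
Bounds: 2|A|-1 ≤ |A - A| ≤ |A|² - |A| + 1, i.e. 7 ≤ |A - A| ≤ 13.
Note: 0 ∈ A - A always (from a - a). The set is symmetric: if d ∈ A - A then -d ∈ A - A.
Enumerate nonzero differences d = a - a' with a > a' (then include -d):
Positive differences: {2, 4, 6, 9, 11, 15}
Full difference set: {0} ∪ (positive diffs) ∪ (negative diffs).
|A - A| = 1 + 2·6 = 13 (matches direct enumeration: 13).

|A - A| = 13


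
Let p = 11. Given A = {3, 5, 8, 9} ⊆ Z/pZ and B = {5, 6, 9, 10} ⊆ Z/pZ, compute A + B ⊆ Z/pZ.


Work in Z/11Z: reduce every sum a + b modulo 11.
Enumerate all 16 pairs:
a = 3: 3+5=8, 3+6=9, 3+9=1, 3+10=2
a = 5: 5+5=10, 5+6=0, 5+9=3, 5+10=4
a = 8: 8+5=2, 8+6=3, 8+9=6, 8+10=7
a = 9: 9+5=3, 9+6=4, 9+9=7, 9+10=8
Distinct residues collected: {0, 1, 2, 3, 4, 6, 7, 8, 9, 10}
|A + B| = 10 (out of 11 total residues).

A + B = {0, 1, 2, 3, 4, 6, 7, 8, 9, 10}


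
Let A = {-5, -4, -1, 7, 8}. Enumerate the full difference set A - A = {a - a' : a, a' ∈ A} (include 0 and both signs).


A - A = {a - a' : a, a' ∈ A}.
Compute a - a' for each ordered pair (a, a'):
a = -5: -5--5=0, -5--4=-1, -5--1=-4, -5-7=-12, -5-8=-13
a = -4: -4--5=1, -4--4=0, -4--1=-3, -4-7=-11, -4-8=-12
a = -1: -1--5=4, -1--4=3, -1--1=0, -1-7=-8, -1-8=-9
a = 7: 7--5=12, 7--4=11, 7--1=8, 7-7=0, 7-8=-1
a = 8: 8--5=13, 8--4=12, 8--1=9, 8-7=1, 8-8=0
Collecting distinct values (and noting 0 appears from a-a):
A - A = {-13, -12, -11, -9, -8, -4, -3, -1, 0, 1, 3, 4, 8, 9, 11, 12, 13}
|A - A| = 17

A - A = {-13, -12, -11, -9, -8, -4, -3, -1, 0, 1, 3, 4, 8, 9, 11, 12, 13}


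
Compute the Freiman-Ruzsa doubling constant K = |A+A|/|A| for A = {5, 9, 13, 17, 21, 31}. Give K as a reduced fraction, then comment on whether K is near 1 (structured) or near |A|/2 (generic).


|A| = 6.
Compute A + A by enumerating all 36 pairs.
A + A = {10, 14, 18, 22, 26, 30, 34, 36, 38, 40, 42, 44, 48, 52, 62}, so |A + A| = 15.
K = |A + A| / |A| = 15/6 = 5/2 ≈ 2.5000.
Reference: AP of size 6 gives K = 11/6 ≈ 1.8333; a fully generic set of size 6 gives K ≈ 3.5000.

|A| = 6, |A + A| = 15, K = 15/6 = 5/2.


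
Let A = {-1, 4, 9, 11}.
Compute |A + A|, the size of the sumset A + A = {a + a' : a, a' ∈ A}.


A + A = {a + a' : a, a' ∈ A}; |A| = 4.
General bounds: 2|A| - 1 ≤ |A + A| ≤ |A|(|A|+1)/2, i.e. 7 ≤ |A + A| ≤ 10.
Lower bound 2|A|-1 is attained iff A is an arithmetic progression.
Enumerate sums a + a' for a ≤ a' (symmetric, so this suffices):
a = -1: -1+-1=-2, -1+4=3, -1+9=8, -1+11=10
a = 4: 4+4=8, 4+9=13, 4+11=15
a = 9: 9+9=18, 9+11=20
a = 11: 11+11=22
Distinct sums: {-2, 3, 8, 10, 13, 15, 18, 20, 22}
|A + A| = 9

|A + A| = 9


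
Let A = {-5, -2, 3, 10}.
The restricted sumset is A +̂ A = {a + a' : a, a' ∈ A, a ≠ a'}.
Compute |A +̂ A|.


Restricted sumset: A +̂ A = {a + a' : a ∈ A, a' ∈ A, a ≠ a'}.
Equivalently, take A + A and drop any sum 2a that is achievable ONLY as a + a for a ∈ A (i.e. sums representable only with equal summands).
Enumerate pairs (a, a') with a < a' (symmetric, so each unordered pair gives one sum; this covers all a ≠ a'):
  -5 + -2 = -7
  -5 + 3 = -2
  -5 + 10 = 5
  -2 + 3 = 1
  -2 + 10 = 8
  3 + 10 = 13
Collected distinct sums: {-7, -2, 1, 5, 8, 13}
|A +̂ A| = 6
(Reference bound: |A +̂ A| ≥ 2|A| - 3 for |A| ≥ 2, with |A| = 4 giving ≥ 5.)

|A +̂ A| = 6


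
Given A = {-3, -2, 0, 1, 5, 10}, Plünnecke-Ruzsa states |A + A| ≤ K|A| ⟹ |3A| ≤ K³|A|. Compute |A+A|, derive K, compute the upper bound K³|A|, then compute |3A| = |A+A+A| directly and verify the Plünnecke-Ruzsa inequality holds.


|A| = 6.
Step 1: Compute A + A by enumerating all 36 pairs.
A + A = {-6, -5, -4, -3, -2, -1, 0, 1, 2, 3, 5, 6, 7, 8, 10, 11, 15, 20}, so |A + A| = 18.
Step 2: Doubling constant K = |A + A|/|A| = 18/6 = 18/6 ≈ 3.0000.
Step 3: Plünnecke-Ruzsa gives |3A| ≤ K³·|A| = (3.0000)³ · 6 ≈ 162.0000.
Step 4: Compute 3A = A + A + A directly by enumerating all triples (a,b,c) ∈ A³; |3A| = 31.
Step 5: Check 31 ≤ 162.0000? Yes ✓.

K = 18/6, Plünnecke-Ruzsa bound K³|A| ≈ 162.0000, |3A| = 31, inequality holds.


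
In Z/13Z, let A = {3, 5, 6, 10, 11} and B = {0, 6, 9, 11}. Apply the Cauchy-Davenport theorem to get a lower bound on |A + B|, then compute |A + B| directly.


Cauchy-Davenport: |A + B| ≥ min(p, |A| + |B| - 1) for A, B nonempty in Z/pZ.
|A| = 5, |B| = 4, p = 13.
CD lower bound = min(13, 5 + 4 - 1) = min(13, 8) = 8.
Compute A + B mod 13 directly:
a = 3: 3+0=3, 3+6=9, 3+9=12, 3+11=1
a = 5: 5+0=5, 5+6=11, 5+9=1, 5+11=3
a = 6: 6+0=6, 6+6=12, 6+9=2, 6+11=4
a = 10: 10+0=10, 10+6=3, 10+9=6, 10+11=8
a = 11: 11+0=11, 11+6=4, 11+9=7, 11+11=9
A + B = {1, 2, 3, 4, 5, 6, 7, 8, 9, 10, 11, 12}, so |A + B| = 12.
Verify: 12 ≥ 8? Yes ✓.

CD lower bound = 8, actual |A + B| = 12.


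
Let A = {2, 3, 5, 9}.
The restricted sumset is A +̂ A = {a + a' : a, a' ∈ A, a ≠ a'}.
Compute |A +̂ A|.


Restricted sumset: A +̂ A = {a + a' : a ∈ A, a' ∈ A, a ≠ a'}.
Equivalently, take A + A and drop any sum 2a that is achievable ONLY as a + a for a ∈ A (i.e. sums representable only with equal summands).
Enumerate pairs (a, a') with a < a' (symmetric, so each unordered pair gives one sum; this covers all a ≠ a'):
  2 + 3 = 5
  2 + 5 = 7
  2 + 9 = 11
  3 + 5 = 8
  3 + 9 = 12
  5 + 9 = 14
Collected distinct sums: {5, 7, 8, 11, 12, 14}
|A +̂ A| = 6
(Reference bound: |A +̂ A| ≥ 2|A| - 3 for |A| ≥ 2, with |A| = 4 giving ≥ 5.)

|A +̂ A| = 6


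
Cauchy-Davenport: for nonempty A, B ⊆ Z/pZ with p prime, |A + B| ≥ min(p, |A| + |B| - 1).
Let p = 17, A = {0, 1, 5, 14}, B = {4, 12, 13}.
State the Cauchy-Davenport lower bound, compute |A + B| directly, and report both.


Cauchy-Davenport: |A + B| ≥ min(p, |A| + |B| - 1) for A, B nonempty in Z/pZ.
|A| = 4, |B| = 3, p = 17.
CD lower bound = min(17, 4 + 3 - 1) = min(17, 6) = 6.
Compute A + B mod 17 directly:
a = 0: 0+4=4, 0+12=12, 0+13=13
a = 1: 1+4=5, 1+12=13, 1+13=14
a = 5: 5+4=9, 5+12=0, 5+13=1
a = 14: 14+4=1, 14+12=9, 14+13=10
A + B = {0, 1, 4, 5, 9, 10, 12, 13, 14}, so |A + B| = 9.
Verify: 9 ≥ 6? Yes ✓.

CD lower bound = 6, actual |A + B| = 9.


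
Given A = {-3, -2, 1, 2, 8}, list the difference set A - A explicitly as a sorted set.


A - A = {a - a' : a, a' ∈ A}.
Compute a - a' for each ordered pair (a, a'):
a = -3: -3--3=0, -3--2=-1, -3-1=-4, -3-2=-5, -3-8=-11
a = -2: -2--3=1, -2--2=0, -2-1=-3, -2-2=-4, -2-8=-10
a = 1: 1--3=4, 1--2=3, 1-1=0, 1-2=-1, 1-8=-7
a = 2: 2--3=5, 2--2=4, 2-1=1, 2-2=0, 2-8=-6
a = 8: 8--3=11, 8--2=10, 8-1=7, 8-2=6, 8-8=0
Collecting distinct values (and noting 0 appears from a-a):
A - A = {-11, -10, -7, -6, -5, -4, -3, -1, 0, 1, 3, 4, 5, 6, 7, 10, 11}
|A - A| = 17

A - A = {-11, -10, -7, -6, -5, -4, -3, -1, 0, 1, 3, 4, 5, 6, 7, 10, 11}


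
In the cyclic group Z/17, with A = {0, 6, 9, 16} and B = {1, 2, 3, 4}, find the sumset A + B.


Work in Z/17Z: reduce every sum a + b modulo 17.
Enumerate all 16 pairs:
a = 0: 0+1=1, 0+2=2, 0+3=3, 0+4=4
a = 6: 6+1=7, 6+2=8, 6+3=9, 6+4=10
a = 9: 9+1=10, 9+2=11, 9+3=12, 9+4=13
a = 16: 16+1=0, 16+2=1, 16+3=2, 16+4=3
Distinct residues collected: {0, 1, 2, 3, 4, 7, 8, 9, 10, 11, 12, 13}
|A + B| = 12 (out of 17 total residues).

A + B = {0, 1, 2, 3, 4, 7, 8, 9, 10, 11, 12, 13}


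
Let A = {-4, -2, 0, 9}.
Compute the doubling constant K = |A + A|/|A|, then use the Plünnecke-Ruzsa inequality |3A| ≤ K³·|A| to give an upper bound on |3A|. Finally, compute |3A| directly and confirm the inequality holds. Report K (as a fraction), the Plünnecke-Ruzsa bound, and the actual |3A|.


|A| = 4.
Step 1: Compute A + A by enumerating all 16 pairs.
A + A = {-8, -6, -4, -2, 0, 5, 7, 9, 18}, so |A + A| = 9.
Step 2: Doubling constant K = |A + A|/|A| = 9/4 = 9/4 ≈ 2.2500.
Step 3: Plünnecke-Ruzsa gives |3A| ≤ K³·|A| = (2.2500)³ · 4 ≈ 45.5625.
Step 4: Compute 3A = A + A + A directly by enumerating all triples (a,b,c) ∈ A³; |3A| = 16.
Step 5: Check 16 ≤ 45.5625? Yes ✓.

K = 9/4, Plünnecke-Ruzsa bound K³|A| ≈ 45.5625, |3A| = 16, inequality holds.


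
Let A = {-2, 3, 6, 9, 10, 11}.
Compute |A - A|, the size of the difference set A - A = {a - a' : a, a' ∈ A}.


A - A = {a - a' : a, a' ∈ A}; |A| = 6.
Bounds: 2|A|-1 ≤ |A - A| ≤ |A|² - |A| + 1, i.e. 11 ≤ |A - A| ≤ 31.
Note: 0 ∈ A - A always (from a - a). The set is symmetric: if d ∈ A - A then -d ∈ A - A.
Enumerate nonzero differences d = a - a' with a > a' (then include -d):
Positive differences: {1, 2, 3, 4, 5, 6, 7, 8, 11, 12, 13}
Full difference set: {0} ∪ (positive diffs) ∪ (negative diffs).
|A - A| = 1 + 2·11 = 23 (matches direct enumeration: 23).

|A - A| = 23


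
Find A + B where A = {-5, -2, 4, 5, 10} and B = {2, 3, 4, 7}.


A + B = {a + b : a ∈ A, b ∈ B}.
Enumerate all |A|·|B| = 5·4 = 20 pairs (a, b) and collect distinct sums.
a = -5: -5+2=-3, -5+3=-2, -5+4=-1, -5+7=2
a = -2: -2+2=0, -2+3=1, -2+4=2, -2+7=5
a = 4: 4+2=6, 4+3=7, 4+4=8, 4+7=11
a = 5: 5+2=7, 5+3=8, 5+4=9, 5+7=12
a = 10: 10+2=12, 10+3=13, 10+4=14, 10+7=17
Collecting distinct sums: A + B = {-3, -2, -1, 0, 1, 2, 5, 6, 7, 8, 9, 11, 12, 13, 14, 17}
|A + B| = 16

A + B = {-3, -2, -1, 0, 1, 2, 5, 6, 7, 8, 9, 11, 12, 13, 14, 17}


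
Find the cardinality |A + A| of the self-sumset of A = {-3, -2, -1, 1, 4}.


A + A = {a + a' : a, a' ∈ A}; |A| = 5.
General bounds: 2|A| - 1 ≤ |A + A| ≤ |A|(|A|+1)/2, i.e. 9 ≤ |A + A| ≤ 15.
Lower bound 2|A|-1 is attained iff A is an arithmetic progression.
Enumerate sums a + a' for a ≤ a' (symmetric, so this suffices):
a = -3: -3+-3=-6, -3+-2=-5, -3+-1=-4, -3+1=-2, -3+4=1
a = -2: -2+-2=-4, -2+-1=-3, -2+1=-1, -2+4=2
a = -1: -1+-1=-2, -1+1=0, -1+4=3
a = 1: 1+1=2, 1+4=5
a = 4: 4+4=8
Distinct sums: {-6, -5, -4, -3, -2, -1, 0, 1, 2, 3, 5, 8}
|A + A| = 12

|A + A| = 12


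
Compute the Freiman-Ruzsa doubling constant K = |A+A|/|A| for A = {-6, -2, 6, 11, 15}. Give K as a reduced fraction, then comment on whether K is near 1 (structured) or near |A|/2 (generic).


|A| = 5.
Compute A + A by enumerating all 25 pairs.
A + A = {-12, -8, -4, 0, 4, 5, 9, 12, 13, 17, 21, 22, 26, 30}, so |A + A| = 14.
K = |A + A| / |A| = 14/5 (already in lowest terms) ≈ 2.8000.
Reference: AP of size 5 gives K = 9/5 ≈ 1.8000; a fully generic set of size 5 gives K ≈ 3.0000.

|A| = 5, |A + A| = 14, K = 14/5.


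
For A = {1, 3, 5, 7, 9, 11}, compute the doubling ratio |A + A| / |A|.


|A| = 6.
Compute A + A by enumerating all 36 pairs.
A + A = {2, 4, 6, 8, 10, 12, 14, 16, 18, 20, 22}, so |A + A| = 11.
K = |A + A| / |A| = 11/6 (already in lowest terms) ≈ 1.8333.
Reference: AP of size 6 gives K = 11/6 ≈ 1.8333; a fully generic set of size 6 gives K ≈ 3.5000.

|A| = 6, |A + A| = 11, K = 11/6.


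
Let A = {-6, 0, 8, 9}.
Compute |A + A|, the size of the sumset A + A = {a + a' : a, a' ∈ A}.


A + A = {a + a' : a, a' ∈ A}; |A| = 4.
General bounds: 2|A| - 1 ≤ |A + A| ≤ |A|(|A|+1)/2, i.e. 7 ≤ |A + A| ≤ 10.
Lower bound 2|A|-1 is attained iff A is an arithmetic progression.
Enumerate sums a + a' for a ≤ a' (symmetric, so this suffices):
a = -6: -6+-6=-12, -6+0=-6, -6+8=2, -6+9=3
a = 0: 0+0=0, 0+8=8, 0+9=9
a = 8: 8+8=16, 8+9=17
a = 9: 9+9=18
Distinct sums: {-12, -6, 0, 2, 3, 8, 9, 16, 17, 18}
|A + A| = 10

|A + A| = 10


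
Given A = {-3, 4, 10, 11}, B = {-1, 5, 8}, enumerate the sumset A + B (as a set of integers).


A + B = {a + b : a ∈ A, b ∈ B}.
Enumerate all |A|·|B| = 4·3 = 12 pairs (a, b) and collect distinct sums.
a = -3: -3+-1=-4, -3+5=2, -3+8=5
a = 4: 4+-1=3, 4+5=9, 4+8=12
a = 10: 10+-1=9, 10+5=15, 10+8=18
a = 11: 11+-1=10, 11+5=16, 11+8=19
Collecting distinct sums: A + B = {-4, 2, 3, 5, 9, 10, 12, 15, 16, 18, 19}
|A + B| = 11

A + B = {-4, 2, 3, 5, 9, 10, 12, 15, 16, 18, 19}


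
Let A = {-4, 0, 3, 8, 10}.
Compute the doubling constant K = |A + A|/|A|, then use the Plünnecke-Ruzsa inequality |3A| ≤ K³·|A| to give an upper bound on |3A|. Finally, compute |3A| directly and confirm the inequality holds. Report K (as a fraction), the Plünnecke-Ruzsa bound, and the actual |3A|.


|A| = 5.
Step 1: Compute A + A by enumerating all 25 pairs.
A + A = {-8, -4, -1, 0, 3, 4, 6, 8, 10, 11, 13, 16, 18, 20}, so |A + A| = 14.
Step 2: Doubling constant K = |A + A|/|A| = 14/5 = 14/5 ≈ 2.8000.
Step 3: Plünnecke-Ruzsa gives |3A| ≤ K³·|A| = (2.8000)³ · 5 ≈ 109.7600.
Step 4: Compute 3A = A + A + A directly by enumerating all triples (a,b,c) ∈ A³; |3A| = 28.
Step 5: Check 28 ≤ 109.7600? Yes ✓.

K = 14/5, Plünnecke-Ruzsa bound K³|A| ≈ 109.7600, |3A| = 28, inequality holds.


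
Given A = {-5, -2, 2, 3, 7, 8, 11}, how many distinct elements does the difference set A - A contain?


A - A = {a - a' : a, a' ∈ A}; |A| = 7.
Bounds: 2|A|-1 ≤ |A - A| ≤ |A|² - |A| + 1, i.e. 13 ≤ |A - A| ≤ 43.
Note: 0 ∈ A - A always (from a - a). The set is symmetric: if d ∈ A - A then -d ∈ A - A.
Enumerate nonzero differences d = a - a' with a > a' (then include -d):
Positive differences: {1, 3, 4, 5, 6, 7, 8, 9, 10, 12, 13, 16}
Full difference set: {0} ∪ (positive diffs) ∪ (negative diffs).
|A - A| = 1 + 2·12 = 25 (matches direct enumeration: 25).

|A - A| = 25


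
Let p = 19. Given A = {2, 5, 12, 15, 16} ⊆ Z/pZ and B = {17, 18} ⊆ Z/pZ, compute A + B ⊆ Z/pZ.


Work in Z/19Z: reduce every sum a + b modulo 19.
Enumerate all 10 pairs:
a = 2: 2+17=0, 2+18=1
a = 5: 5+17=3, 5+18=4
a = 12: 12+17=10, 12+18=11
a = 15: 15+17=13, 15+18=14
a = 16: 16+17=14, 16+18=15
Distinct residues collected: {0, 1, 3, 4, 10, 11, 13, 14, 15}
|A + B| = 9 (out of 19 total residues).

A + B = {0, 1, 3, 4, 10, 11, 13, 14, 15}


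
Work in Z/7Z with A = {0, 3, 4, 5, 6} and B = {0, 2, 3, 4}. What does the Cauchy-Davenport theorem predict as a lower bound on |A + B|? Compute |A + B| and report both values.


Cauchy-Davenport: |A + B| ≥ min(p, |A| + |B| - 1) for A, B nonempty in Z/pZ.
|A| = 5, |B| = 4, p = 7.
CD lower bound = min(7, 5 + 4 - 1) = min(7, 8) = 7.
Compute A + B mod 7 directly:
a = 0: 0+0=0, 0+2=2, 0+3=3, 0+4=4
a = 3: 3+0=3, 3+2=5, 3+3=6, 3+4=0
a = 4: 4+0=4, 4+2=6, 4+3=0, 4+4=1
a = 5: 5+0=5, 5+2=0, 5+3=1, 5+4=2
a = 6: 6+0=6, 6+2=1, 6+3=2, 6+4=3
A + B = {0, 1, 2, 3, 4, 5, 6}, so |A + B| = 7.
Verify: 7 ≥ 7? Yes ✓.

CD lower bound = 7, actual |A + B| = 7.


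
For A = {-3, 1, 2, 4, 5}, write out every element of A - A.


A - A = {a - a' : a, a' ∈ A}.
Compute a - a' for each ordered pair (a, a'):
a = -3: -3--3=0, -3-1=-4, -3-2=-5, -3-4=-7, -3-5=-8
a = 1: 1--3=4, 1-1=0, 1-2=-1, 1-4=-3, 1-5=-4
a = 2: 2--3=5, 2-1=1, 2-2=0, 2-4=-2, 2-5=-3
a = 4: 4--3=7, 4-1=3, 4-2=2, 4-4=0, 4-5=-1
a = 5: 5--3=8, 5-1=4, 5-2=3, 5-4=1, 5-5=0
Collecting distinct values (and noting 0 appears from a-a):
A - A = {-8, -7, -5, -4, -3, -2, -1, 0, 1, 2, 3, 4, 5, 7, 8}
|A - A| = 15

A - A = {-8, -7, -5, -4, -3, -2, -1, 0, 1, 2, 3, 4, 5, 7, 8}


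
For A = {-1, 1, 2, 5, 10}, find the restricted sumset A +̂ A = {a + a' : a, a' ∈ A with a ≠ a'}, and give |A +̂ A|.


Restricted sumset: A +̂ A = {a + a' : a ∈ A, a' ∈ A, a ≠ a'}.
Equivalently, take A + A and drop any sum 2a that is achievable ONLY as a + a for a ∈ A (i.e. sums representable only with equal summands).
Enumerate pairs (a, a') with a < a' (symmetric, so each unordered pair gives one sum; this covers all a ≠ a'):
  -1 + 1 = 0
  -1 + 2 = 1
  -1 + 5 = 4
  -1 + 10 = 9
  1 + 2 = 3
  1 + 5 = 6
  1 + 10 = 11
  2 + 5 = 7
  2 + 10 = 12
  5 + 10 = 15
Collected distinct sums: {0, 1, 3, 4, 6, 7, 9, 11, 12, 15}
|A +̂ A| = 10
(Reference bound: |A +̂ A| ≥ 2|A| - 3 for |A| ≥ 2, with |A| = 5 giving ≥ 7.)

|A +̂ A| = 10


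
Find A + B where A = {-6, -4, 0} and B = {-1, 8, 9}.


A + B = {a + b : a ∈ A, b ∈ B}.
Enumerate all |A|·|B| = 3·3 = 9 pairs (a, b) and collect distinct sums.
a = -6: -6+-1=-7, -6+8=2, -6+9=3
a = -4: -4+-1=-5, -4+8=4, -4+9=5
a = 0: 0+-1=-1, 0+8=8, 0+9=9
Collecting distinct sums: A + B = {-7, -5, -1, 2, 3, 4, 5, 8, 9}
|A + B| = 9

A + B = {-7, -5, -1, 2, 3, 4, 5, 8, 9}


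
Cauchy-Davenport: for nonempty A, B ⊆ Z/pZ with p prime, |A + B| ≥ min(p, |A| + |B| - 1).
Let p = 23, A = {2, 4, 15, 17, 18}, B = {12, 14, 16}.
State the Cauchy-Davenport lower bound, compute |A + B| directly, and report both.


Cauchy-Davenport: |A + B| ≥ min(p, |A| + |B| - 1) for A, B nonempty in Z/pZ.
|A| = 5, |B| = 3, p = 23.
CD lower bound = min(23, 5 + 3 - 1) = min(23, 7) = 7.
Compute A + B mod 23 directly:
a = 2: 2+12=14, 2+14=16, 2+16=18
a = 4: 4+12=16, 4+14=18, 4+16=20
a = 15: 15+12=4, 15+14=6, 15+16=8
a = 17: 17+12=6, 17+14=8, 17+16=10
a = 18: 18+12=7, 18+14=9, 18+16=11
A + B = {4, 6, 7, 8, 9, 10, 11, 14, 16, 18, 20}, so |A + B| = 11.
Verify: 11 ≥ 7? Yes ✓.

CD lower bound = 7, actual |A + B| = 11.


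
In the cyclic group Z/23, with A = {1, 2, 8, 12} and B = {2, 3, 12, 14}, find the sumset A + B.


Work in Z/23Z: reduce every sum a + b modulo 23.
Enumerate all 16 pairs:
a = 1: 1+2=3, 1+3=4, 1+12=13, 1+14=15
a = 2: 2+2=4, 2+3=5, 2+12=14, 2+14=16
a = 8: 8+2=10, 8+3=11, 8+12=20, 8+14=22
a = 12: 12+2=14, 12+3=15, 12+12=1, 12+14=3
Distinct residues collected: {1, 3, 4, 5, 10, 11, 13, 14, 15, 16, 20, 22}
|A + B| = 12 (out of 23 total residues).

A + B = {1, 3, 4, 5, 10, 11, 13, 14, 15, 16, 20, 22}


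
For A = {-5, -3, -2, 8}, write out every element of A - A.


A - A = {a - a' : a, a' ∈ A}.
Compute a - a' for each ordered pair (a, a'):
a = -5: -5--5=0, -5--3=-2, -5--2=-3, -5-8=-13
a = -3: -3--5=2, -3--3=0, -3--2=-1, -3-8=-11
a = -2: -2--5=3, -2--3=1, -2--2=0, -2-8=-10
a = 8: 8--5=13, 8--3=11, 8--2=10, 8-8=0
Collecting distinct values (and noting 0 appears from a-a):
A - A = {-13, -11, -10, -3, -2, -1, 0, 1, 2, 3, 10, 11, 13}
|A - A| = 13

A - A = {-13, -11, -10, -3, -2, -1, 0, 1, 2, 3, 10, 11, 13}


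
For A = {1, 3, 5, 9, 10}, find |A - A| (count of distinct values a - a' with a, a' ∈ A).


A - A = {a - a' : a, a' ∈ A}; |A| = 5.
Bounds: 2|A|-1 ≤ |A - A| ≤ |A|² - |A| + 1, i.e. 9 ≤ |A - A| ≤ 21.
Note: 0 ∈ A - A always (from a - a). The set is symmetric: if d ∈ A - A then -d ∈ A - A.
Enumerate nonzero differences d = a - a' with a > a' (then include -d):
Positive differences: {1, 2, 4, 5, 6, 7, 8, 9}
Full difference set: {0} ∪ (positive diffs) ∪ (negative diffs).
|A - A| = 1 + 2·8 = 17 (matches direct enumeration: 17).

|A - A| = 17


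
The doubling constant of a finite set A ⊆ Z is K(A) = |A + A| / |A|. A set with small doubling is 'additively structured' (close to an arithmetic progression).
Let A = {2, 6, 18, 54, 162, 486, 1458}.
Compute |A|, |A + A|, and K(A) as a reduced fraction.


|A| = 7.
Compute A + A by enumerating all 49 pairs.
A + A = {4, 8, 12, 20, 24, 36, 56, 60, 72, 108, 164, 168, 180, 216, 324, 488, 492, 504, 540, 648, 972, 1460, 1464, 1476, 1512, 1620, 1944, 2916}, so |A + A| = 28.
K = |A + A| / |A| = 28/7 = 4/1 ≈ 4.0000.
Reference: AP of size 7 gives K = 13/7 ≈ 1.8571; a fully generic set of size 7 gives K ≈ 4.0000.

|A| = 7, |A + A| = 28, K = 28/7 = 4/1.
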